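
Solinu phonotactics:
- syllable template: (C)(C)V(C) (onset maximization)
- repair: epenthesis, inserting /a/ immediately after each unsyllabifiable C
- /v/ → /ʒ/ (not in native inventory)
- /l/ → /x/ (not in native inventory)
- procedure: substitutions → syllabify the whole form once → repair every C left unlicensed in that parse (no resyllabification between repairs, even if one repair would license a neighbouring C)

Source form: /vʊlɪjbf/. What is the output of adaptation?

ʒʊxɪjbafa

Substitution: /v/ → /ʒ/, /l/ → /x/, giving /ʒʊxɪjbf/.
Syllabifying with onset maximization leaves /b/, /f/ stranded (at most one coda consonant is licensed; onsets may contain at most 2 consonants).
Epenthesis after each stranded consonant: /b/ → /ba/, /f/ → /fa/.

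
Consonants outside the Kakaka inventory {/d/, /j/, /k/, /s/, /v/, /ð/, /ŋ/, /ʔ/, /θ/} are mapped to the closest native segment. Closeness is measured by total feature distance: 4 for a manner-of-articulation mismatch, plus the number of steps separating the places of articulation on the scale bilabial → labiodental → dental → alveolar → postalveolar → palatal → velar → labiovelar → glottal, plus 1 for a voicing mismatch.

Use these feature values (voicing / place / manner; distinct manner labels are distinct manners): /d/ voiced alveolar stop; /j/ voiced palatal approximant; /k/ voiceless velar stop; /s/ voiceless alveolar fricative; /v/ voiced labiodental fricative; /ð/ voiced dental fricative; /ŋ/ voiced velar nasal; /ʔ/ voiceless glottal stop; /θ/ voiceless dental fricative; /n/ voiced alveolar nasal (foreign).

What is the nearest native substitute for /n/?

/ŋ/ is closest: same manner (nasal), place distance 3 (alveolar→velar), same voicing; total 3. Next closest is /d/ at distance 4.

ŋ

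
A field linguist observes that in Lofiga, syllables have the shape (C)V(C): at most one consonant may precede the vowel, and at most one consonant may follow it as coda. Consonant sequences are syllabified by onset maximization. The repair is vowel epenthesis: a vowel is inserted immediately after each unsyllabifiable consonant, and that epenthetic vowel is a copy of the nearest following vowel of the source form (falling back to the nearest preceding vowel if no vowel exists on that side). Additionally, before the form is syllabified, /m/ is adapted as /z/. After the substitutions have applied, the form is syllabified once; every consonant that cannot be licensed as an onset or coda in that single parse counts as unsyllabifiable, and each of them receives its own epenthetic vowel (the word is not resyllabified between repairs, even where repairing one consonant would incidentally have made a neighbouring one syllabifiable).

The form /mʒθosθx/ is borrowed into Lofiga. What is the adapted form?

Substitution: /m/ → /z/, giving /zʒθosθx/.
Under (C)V(C), the unsyllabifiable consonants are /z/, /ʒ/, /θ/, /x/ (at most one coda consonant is licensed; onsets are limited to one consonant).
Each unlicensed consonant becomes the onset of a new syllable: /z/ → /zo/, /ʒ/ → /ʒo/, /θ/ → /θo/, /x/ → /xo/.

zoʒoθosθoxo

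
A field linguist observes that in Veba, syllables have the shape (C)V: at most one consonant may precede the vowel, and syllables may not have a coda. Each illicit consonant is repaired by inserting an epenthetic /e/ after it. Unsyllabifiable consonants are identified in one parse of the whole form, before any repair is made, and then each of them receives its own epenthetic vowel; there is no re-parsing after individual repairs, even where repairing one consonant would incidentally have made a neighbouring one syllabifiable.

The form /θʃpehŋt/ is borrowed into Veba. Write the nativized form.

Syllabifying with onset maximization leaves /θ/, /ʃ/, /h/, /ŋ/, /t/ stranded (no codas are permitted; onsets are limited to one consonant).
Epenthesis after each stranded consonant: /θ/ → /θe/, /ʃ/ → /ʃe/, /h/ → /he/, /ŋ/ → /ŋe/, /t/ → /te/.

θeʃepeheŋete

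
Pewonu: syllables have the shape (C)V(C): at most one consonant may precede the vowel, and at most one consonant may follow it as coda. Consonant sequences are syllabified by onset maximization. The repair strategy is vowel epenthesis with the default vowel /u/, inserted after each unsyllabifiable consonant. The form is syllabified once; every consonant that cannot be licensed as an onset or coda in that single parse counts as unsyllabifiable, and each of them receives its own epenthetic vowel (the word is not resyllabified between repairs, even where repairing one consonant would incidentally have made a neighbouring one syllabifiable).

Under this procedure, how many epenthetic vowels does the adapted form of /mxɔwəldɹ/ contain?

3

The unsyllabifiable consonants are /m/, /d/, /ɹ/; each receives one epenthetic vowel.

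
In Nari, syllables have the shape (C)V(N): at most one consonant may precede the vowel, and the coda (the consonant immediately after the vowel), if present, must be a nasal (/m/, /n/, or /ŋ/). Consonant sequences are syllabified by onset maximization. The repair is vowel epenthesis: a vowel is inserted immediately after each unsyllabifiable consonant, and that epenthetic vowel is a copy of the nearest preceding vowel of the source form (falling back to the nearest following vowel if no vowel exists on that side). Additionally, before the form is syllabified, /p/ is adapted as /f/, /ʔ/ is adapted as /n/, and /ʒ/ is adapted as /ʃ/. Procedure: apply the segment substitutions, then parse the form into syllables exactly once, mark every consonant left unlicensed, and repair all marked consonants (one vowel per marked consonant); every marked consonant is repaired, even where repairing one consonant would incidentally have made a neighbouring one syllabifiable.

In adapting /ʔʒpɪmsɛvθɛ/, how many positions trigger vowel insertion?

After substitution the input is /nʃfɪmsɛvθɛ/.
The unsyllabifiable consonants are /n/, /ʃ/, /v/; each receives one epenthetic vowel.

3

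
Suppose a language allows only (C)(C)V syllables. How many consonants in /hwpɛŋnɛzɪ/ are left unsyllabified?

Syllabifying with onset maximization leaves /h/ stranded (no codas are permitted; onsets may contain at most 2 consonants).

1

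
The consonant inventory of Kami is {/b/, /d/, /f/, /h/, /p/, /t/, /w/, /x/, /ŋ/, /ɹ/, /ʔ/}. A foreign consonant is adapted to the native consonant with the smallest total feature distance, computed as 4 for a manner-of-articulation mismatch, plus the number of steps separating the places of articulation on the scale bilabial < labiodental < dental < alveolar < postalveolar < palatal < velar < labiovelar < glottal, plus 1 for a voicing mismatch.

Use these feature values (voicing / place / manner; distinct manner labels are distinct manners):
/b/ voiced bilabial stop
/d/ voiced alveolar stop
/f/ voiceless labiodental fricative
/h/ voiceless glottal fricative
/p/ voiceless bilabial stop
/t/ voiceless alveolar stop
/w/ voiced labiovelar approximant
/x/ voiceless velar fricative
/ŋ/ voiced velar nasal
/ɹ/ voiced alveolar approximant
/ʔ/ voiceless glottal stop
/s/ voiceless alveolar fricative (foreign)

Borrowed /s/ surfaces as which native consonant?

f

/f/ is closest: same manner (fricative), place distance 2 (alveolar→labiodental), same voicing; total 2. Next closest is /x/ at distance 3.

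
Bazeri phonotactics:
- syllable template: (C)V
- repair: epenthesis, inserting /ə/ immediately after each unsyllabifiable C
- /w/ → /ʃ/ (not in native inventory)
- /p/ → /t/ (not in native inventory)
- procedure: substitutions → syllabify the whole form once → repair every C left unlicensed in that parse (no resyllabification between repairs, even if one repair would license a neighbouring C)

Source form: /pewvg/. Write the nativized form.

teʃəvəgə

Substitution: /p/ → /t/, /w/ → /ʃ/, giving /teʃvg/.
The consonants /ʃ/, /v/, /g/ cannot be parsed into a legal (C)V syllable (no codas are permitted; onsets are limited to one consonant).
Inserting the epenthetic vowel yields /ʃ/ → /ʃə/, /v/ → /və/, /g/ → /gə/.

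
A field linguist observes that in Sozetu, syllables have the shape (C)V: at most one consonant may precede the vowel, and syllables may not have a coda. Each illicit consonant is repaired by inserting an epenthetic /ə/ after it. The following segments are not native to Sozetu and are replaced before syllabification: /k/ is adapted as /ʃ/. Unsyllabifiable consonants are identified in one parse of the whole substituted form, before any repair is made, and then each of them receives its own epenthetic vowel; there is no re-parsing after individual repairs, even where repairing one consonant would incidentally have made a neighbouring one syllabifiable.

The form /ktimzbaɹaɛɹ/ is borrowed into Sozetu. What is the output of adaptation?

ʃətiməzəbaɹaɛɹə

Substitution: /k/ → /ʃ/, giving /ʃtimzbaɹaɛɹ/.
The consonants /ʃ/, /m/, /z/, /ɹ/ cannot be parsed into a legal (C)V syllable (no codas are permitted; onsets are limited to one consonant).
Inserting the epenthetic vowel yields /ʃ/ → /ʃə/, /m/ → /mə/, /z/ → /zə/, /ɹ/ → /ɹə/.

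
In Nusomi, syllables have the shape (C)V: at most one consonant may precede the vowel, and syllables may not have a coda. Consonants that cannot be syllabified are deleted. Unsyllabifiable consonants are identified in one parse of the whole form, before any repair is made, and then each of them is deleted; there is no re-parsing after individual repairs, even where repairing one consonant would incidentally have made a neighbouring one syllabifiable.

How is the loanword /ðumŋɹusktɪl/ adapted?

ðuɹutɪ

Syllabifying with onset maximization leaves /m/, /ŋ/, /s/, /k/, /l/ stranded (no codas are permitted; onsets are limited to one consonant).
Deleting the stranded consonants removes /m/, /ŋ/, /s/, /k/, /l/.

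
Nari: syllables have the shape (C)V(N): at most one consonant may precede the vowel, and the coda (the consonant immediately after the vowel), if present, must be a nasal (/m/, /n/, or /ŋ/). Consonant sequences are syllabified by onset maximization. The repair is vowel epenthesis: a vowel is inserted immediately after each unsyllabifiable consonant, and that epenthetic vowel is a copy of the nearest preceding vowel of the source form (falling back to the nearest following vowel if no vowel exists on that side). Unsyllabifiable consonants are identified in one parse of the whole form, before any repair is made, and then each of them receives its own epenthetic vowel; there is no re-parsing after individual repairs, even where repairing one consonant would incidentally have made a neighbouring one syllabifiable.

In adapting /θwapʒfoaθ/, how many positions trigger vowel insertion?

4

The unsyllabifiable consonants are /θ/, /p/, /ʒ/, /θ/; each receives one epenthetic vowel.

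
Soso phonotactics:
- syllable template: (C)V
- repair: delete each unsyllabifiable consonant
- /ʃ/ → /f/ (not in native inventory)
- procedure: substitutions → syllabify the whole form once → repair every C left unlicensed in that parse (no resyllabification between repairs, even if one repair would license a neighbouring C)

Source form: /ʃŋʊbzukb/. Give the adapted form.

Substitution: /ʃ/ → /f/, giving /fŋʊbzukb/.
Syllabifying with onset maximization leaves /f/, /b/, /k/, /b/ stranded (no codas are permitted; onsets are limited to one consonant).
Deleting the stranded consonants removes /f/, /b/, /k/, /b/.

ŋʊzu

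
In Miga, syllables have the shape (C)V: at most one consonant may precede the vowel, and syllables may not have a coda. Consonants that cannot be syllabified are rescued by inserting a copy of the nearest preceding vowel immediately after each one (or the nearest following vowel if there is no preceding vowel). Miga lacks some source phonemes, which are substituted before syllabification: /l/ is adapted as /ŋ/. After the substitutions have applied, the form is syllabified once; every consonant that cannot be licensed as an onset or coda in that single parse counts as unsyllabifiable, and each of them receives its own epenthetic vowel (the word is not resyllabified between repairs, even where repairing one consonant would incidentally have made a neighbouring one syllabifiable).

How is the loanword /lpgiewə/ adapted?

Substitution: /l/ → /ŋ/, giving /ŋpgiewə/.
Under (C)V, the unsyllabifiable consonants are /ŋ/, /p/ (no codas are permitted; onsets are limited to one consonant).
Inserting the epenthetic vowel yields /ŋ/ → /ŋi/, /p/ → /pi/.

ŋipigiewə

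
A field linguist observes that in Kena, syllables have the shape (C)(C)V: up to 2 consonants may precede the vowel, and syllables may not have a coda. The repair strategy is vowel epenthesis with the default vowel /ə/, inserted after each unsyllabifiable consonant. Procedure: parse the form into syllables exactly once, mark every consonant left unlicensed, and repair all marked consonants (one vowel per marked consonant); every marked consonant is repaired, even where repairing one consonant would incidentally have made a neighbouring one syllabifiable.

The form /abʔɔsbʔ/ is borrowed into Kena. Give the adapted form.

The consonants /s/, /b/, /ʔ/ cannot be parsed into a legal (C)(C)V syllable (no codas are permitted; onsets may contain at most 2 consonants).
Inserting the epenthetic vowel yields /s/ → /sə/, /b/ → /bə/, /ʔ/ → /ʔə/.

abʔɔsəbəʔə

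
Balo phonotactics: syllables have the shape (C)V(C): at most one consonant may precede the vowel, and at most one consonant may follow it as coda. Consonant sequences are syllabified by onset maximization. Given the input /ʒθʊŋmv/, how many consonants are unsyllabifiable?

The consonants /ʒ/, /m/, /v/ cannot be parsed into a legal (C)V(C) syllable (at most one coda consonant is licensed; onsets are limited to one consonant).

3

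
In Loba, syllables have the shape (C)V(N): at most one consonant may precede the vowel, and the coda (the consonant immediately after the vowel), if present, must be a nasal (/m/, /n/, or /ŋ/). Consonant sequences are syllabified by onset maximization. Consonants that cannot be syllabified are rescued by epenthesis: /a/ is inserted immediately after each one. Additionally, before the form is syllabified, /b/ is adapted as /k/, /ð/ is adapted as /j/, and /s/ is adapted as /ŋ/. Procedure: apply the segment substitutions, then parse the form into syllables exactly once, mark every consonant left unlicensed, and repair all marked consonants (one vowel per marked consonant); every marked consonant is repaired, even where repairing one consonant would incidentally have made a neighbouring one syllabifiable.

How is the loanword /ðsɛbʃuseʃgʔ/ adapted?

Substitution: /ð/ → /j/, /s/ → /ŋ/, /b/ → /k/, giving /jŋɛkʃuŋeʃgʔ/.
Syllabifying with onset maximization leaves /j/, /k/, /ʃ/, /g/, /ʔ/ stranded (only a nasal (/m/, /n/, or /ŋ/) is licensed in coda position; onsets are limited to one consonant).
Inserting the epenthetic vowel yields /j/ → /ja/, /k/ → /ka/, /ʃ/ → /ʃa/, /g/ → /ga/, /ʔ/ → /ʔa/.

jaŋɛkaʃuŋeʃagaʔa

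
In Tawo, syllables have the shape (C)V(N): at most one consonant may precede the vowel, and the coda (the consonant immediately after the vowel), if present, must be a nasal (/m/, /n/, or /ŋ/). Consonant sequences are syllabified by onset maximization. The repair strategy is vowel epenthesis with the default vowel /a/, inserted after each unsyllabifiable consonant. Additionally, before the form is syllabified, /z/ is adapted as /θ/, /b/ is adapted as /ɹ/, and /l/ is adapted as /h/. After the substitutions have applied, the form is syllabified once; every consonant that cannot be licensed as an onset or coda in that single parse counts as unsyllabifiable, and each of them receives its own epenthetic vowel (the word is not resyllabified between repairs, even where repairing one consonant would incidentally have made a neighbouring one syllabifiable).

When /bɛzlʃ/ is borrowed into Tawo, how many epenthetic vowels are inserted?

After substitution the input is /ɹɛθhʃ/.
The unsyllabifiable consonants are /θ/, /h/, /ʃ/; each receives one epenthetic vowel.

3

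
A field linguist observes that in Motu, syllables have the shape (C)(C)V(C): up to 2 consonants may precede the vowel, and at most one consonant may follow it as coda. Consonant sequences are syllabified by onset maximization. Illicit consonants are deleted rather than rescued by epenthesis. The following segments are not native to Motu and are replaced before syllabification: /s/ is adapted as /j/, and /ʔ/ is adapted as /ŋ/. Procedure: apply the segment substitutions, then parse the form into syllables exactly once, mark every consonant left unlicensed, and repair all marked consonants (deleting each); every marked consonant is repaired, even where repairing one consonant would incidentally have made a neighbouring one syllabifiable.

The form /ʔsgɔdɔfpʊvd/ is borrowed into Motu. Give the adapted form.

Substitution: /ʔ/ → /ŋ/, /s/ → /j/, giving /ŋjgɔdɔfpʊvd/.
The consonants /ŋ/, /d/ cannot be parsed into a legal (C)(C)V(C) syllable (at most one coda consonant is licensed; onsets may contain at most 2 consonants).
Deleting the stranded consonants removes /ŋ/, /d/.

jgɔdɔfpʊv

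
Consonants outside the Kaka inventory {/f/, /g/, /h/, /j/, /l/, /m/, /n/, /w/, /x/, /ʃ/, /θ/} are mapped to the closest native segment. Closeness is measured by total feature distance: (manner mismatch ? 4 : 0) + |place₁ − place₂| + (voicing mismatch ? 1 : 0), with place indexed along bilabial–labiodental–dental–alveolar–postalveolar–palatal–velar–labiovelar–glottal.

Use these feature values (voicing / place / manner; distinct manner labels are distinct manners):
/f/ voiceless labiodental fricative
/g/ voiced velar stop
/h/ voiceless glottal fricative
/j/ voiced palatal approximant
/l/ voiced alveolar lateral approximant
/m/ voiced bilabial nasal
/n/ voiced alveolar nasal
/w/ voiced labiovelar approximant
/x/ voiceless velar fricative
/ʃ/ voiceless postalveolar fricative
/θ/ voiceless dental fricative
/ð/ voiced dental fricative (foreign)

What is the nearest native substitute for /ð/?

/θ/ is closest: same manner (fricative), place distance 0 (dental→dental), voicing differs (+1); total 1. Next closest is /f/ at distance 2.

θ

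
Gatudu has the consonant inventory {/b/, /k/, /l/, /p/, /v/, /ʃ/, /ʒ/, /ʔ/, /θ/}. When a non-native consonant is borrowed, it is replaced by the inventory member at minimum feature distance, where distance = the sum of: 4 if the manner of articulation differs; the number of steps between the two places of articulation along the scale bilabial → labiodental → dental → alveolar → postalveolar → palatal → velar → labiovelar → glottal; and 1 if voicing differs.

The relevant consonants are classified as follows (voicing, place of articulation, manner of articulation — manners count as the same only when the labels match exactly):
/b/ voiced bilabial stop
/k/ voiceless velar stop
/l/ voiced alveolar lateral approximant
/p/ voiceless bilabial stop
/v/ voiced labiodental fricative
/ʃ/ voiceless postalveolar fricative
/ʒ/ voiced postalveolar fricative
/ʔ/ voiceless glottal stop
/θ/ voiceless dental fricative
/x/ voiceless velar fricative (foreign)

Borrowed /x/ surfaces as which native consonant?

/ʃ/ is closest: same manner (fricative), place distance 2 (velar→postalveolar), same voicing; total 2. Next closest is /ʒ/ at distance 3.

ʃ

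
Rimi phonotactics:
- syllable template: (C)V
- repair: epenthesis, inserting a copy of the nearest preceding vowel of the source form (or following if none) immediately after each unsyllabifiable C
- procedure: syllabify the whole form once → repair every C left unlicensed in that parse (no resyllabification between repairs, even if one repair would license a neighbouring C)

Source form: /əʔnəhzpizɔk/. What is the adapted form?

əʔənəhəzəpizɔkɔ

Under (C)V, the unsyllabifiable consonants are /ʔ/, /h/, /z/, /k/ (no codas are permitted; onsets are limited to one consonant).
Inserting the epenthetic vowel yields /ʔ/ → /ʔə/, /h/ → /hə/, /z/ → /zə/, /k/ → /kɔ/.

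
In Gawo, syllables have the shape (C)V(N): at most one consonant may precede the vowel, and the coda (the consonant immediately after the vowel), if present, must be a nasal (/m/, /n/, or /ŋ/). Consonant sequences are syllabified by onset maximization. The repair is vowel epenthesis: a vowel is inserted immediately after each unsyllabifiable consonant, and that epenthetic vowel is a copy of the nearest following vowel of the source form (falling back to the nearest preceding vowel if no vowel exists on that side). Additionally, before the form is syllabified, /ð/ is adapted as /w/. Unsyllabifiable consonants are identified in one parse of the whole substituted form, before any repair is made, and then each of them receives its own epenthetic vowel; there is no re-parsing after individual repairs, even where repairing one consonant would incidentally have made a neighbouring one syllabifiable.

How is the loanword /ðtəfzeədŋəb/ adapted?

Substitution: /ð/ → /w/, giving /wtəfzeədŋəb/.
Under (C)V(N), the unsyllabifiable consonants are /w/, /f/, /d/, /b/ (only a nasal (/m/, /n/, or /ŋ/) is licensed in coda position; onsets are limited to one consonant).
Epenthesis after each stranded consonant: /w/ → /wə/, /f/ → /fe/, /d/ → /də/, /b/ → /bə/.

wətəfezeədəŋəbə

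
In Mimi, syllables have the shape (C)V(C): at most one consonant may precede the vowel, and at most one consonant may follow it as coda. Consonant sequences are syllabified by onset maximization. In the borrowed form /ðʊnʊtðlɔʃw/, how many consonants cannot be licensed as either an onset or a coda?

2

Syllabifying with onset maximization leaves /ð/, /w/ stranded (at most one coda consonant is licensed; onsets are limited to one consonant).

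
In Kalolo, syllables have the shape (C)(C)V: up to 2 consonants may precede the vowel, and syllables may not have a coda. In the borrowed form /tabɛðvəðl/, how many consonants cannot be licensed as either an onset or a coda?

The consonants /ð/, /l/ cannot be parsed into a legal (C)(C)V syllable (no codas are permitted; onsets may contain at most 2 consonants).

2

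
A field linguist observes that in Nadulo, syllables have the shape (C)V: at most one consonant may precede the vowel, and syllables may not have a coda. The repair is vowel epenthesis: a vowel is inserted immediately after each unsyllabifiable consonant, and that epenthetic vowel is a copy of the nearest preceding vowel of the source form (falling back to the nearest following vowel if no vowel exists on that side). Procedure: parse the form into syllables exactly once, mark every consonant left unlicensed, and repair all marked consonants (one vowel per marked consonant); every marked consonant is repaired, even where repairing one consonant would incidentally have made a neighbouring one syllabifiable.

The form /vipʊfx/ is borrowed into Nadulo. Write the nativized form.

vipʊfʊxʊ

Syllabifying with onset maximization leaves /f/, /x/ stranded (no codas are permitted; onsets are limited to one consonant).
Inserting the epenthetic vowel yields /f/ → /fʊ/, /x/ → /xʊ/.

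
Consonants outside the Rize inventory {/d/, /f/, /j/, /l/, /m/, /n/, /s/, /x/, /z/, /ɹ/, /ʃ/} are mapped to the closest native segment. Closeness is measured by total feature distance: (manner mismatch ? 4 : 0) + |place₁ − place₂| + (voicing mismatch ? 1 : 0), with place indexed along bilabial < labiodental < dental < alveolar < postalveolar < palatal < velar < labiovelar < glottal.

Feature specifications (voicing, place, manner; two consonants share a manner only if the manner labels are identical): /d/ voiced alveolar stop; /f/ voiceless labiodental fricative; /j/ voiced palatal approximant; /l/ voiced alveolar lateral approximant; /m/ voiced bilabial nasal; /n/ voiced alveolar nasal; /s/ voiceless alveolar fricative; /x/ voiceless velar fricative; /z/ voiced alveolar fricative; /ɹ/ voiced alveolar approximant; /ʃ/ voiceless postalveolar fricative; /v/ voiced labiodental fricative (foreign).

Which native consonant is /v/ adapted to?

f

/f/ is closest: same manner (fricative), place distance 0 (labiodental→labiodental), voicing differs (+1); total 1. Next closest is /z/ at distance 2.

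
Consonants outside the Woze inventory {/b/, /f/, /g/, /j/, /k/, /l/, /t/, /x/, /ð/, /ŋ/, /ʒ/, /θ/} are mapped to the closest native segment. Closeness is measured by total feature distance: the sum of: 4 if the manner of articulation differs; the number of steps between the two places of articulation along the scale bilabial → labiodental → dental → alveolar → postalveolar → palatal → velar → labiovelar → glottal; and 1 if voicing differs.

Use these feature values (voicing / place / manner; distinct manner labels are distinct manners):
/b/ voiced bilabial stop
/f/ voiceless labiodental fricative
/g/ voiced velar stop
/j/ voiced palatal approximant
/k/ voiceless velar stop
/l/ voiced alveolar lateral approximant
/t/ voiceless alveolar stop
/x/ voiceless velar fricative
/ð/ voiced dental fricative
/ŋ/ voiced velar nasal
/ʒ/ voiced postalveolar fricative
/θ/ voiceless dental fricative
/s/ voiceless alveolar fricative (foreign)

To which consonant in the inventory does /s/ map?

/θ/ is closest: same manner (fricative), place distance 1 (alveolar→dental), same voicing; total 1. Next closest is /f/ at distance 2.

θ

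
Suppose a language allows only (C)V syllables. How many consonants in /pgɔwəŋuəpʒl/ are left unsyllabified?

4

Under (C)V, the unsyllabifiable consonants are /p/, /p/, /ʒ/, /l/ (no codas are permitted; onsets are limited to one consonant).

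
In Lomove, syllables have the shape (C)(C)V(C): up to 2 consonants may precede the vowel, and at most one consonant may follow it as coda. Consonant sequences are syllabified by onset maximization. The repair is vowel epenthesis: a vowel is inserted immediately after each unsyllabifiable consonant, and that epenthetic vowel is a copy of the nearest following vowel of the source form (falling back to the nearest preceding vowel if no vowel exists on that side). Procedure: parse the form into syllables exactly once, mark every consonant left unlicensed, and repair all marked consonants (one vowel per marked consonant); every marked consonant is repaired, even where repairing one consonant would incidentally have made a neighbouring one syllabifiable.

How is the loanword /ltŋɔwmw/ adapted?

lɔtŋɔwmɔwɔ

The consonants /l/, /m/, /w/ cannot be parsed into a legal (C)(C)V(C) syllable (at most one coda consonant is licensed; onsets may contain at most 2 consonants).
Inserting the epenthetic vowel yields /l/ → /lɔ/, /m/ → /mɔ/, /w/ → /wɔ/.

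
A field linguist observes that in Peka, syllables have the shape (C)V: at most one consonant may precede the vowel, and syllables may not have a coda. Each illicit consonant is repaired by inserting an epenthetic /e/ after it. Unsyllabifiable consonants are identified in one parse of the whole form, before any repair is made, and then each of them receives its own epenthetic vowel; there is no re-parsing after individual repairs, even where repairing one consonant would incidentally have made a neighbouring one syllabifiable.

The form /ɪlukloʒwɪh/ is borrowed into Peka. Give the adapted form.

ɪlukeloʒewɪhe

Under (C)V, the unsyllabifiable consonants are /k/, /ʒ/, /h/ (no codas are permitted; onsets are limited to one consonant).
Epenthesis after each stranded consonant: /k/ → /ke/, /ʒ/ → /ʒe/, /h/ → /he/.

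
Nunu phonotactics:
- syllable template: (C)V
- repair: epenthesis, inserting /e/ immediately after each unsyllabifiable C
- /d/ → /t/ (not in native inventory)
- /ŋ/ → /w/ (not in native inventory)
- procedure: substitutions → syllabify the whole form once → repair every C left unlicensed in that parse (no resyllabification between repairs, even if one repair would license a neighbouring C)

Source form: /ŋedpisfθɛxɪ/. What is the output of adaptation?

Substitution: /ŋ/ → /w/, /d/ → /t/, giving /wetpisfθɛxɪ/.
The consonants /t/, /s/, /f/ cannot be parsed into a legal (C)V syllable (no codas are permitted; onsets are limited to one consonant).
Each unlicensed consonant becomes the onset of a new syllable: /t/ → /te/, /s/ → /se/, /f/ → /fe/.

wetepisefeθɛxɪ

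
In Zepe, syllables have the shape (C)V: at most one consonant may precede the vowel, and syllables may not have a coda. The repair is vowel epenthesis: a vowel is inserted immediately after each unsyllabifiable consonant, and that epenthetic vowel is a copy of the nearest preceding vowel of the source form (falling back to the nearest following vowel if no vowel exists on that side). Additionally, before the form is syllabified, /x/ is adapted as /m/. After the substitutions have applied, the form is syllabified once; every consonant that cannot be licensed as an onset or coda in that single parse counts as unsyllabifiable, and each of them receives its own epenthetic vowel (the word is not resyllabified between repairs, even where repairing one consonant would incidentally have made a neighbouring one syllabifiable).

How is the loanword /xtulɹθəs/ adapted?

Substitution: /x/ → /m/, giving /mtulɹθəs/.
Syllabifying with onset maximization leaves /m/, /l/, /ɹ/, /s/ stranded (no codas are permitted; onsets are limited to one consonant).
Each unlicensed consonant becomes the onset of a new syllable: /m/ → /mu/, /l/ → /lu/, /ɹ/ → /ɹu/, /s/ → /sə/.

mutuluɹuθəsə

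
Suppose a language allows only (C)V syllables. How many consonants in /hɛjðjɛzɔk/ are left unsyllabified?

The consonants /j/, /ð/, /k/ cannot be parsed into a legal (C)V syllable (no codas are permitted; onsets are limited to one consonant).

3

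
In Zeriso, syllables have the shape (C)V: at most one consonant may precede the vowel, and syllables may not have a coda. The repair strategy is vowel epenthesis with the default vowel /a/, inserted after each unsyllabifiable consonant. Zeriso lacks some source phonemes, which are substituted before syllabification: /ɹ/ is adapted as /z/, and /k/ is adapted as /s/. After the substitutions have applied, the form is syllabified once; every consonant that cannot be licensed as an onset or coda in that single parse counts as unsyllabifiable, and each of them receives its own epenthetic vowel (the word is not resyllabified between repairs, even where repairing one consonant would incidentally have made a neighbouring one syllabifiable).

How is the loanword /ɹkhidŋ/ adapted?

zasahidaŋa

Substitution: /ɹ/ → /z/, /k/ → /s/, giving /zshidŋ/.
Syllabifying with onset maximization leaves /z/, /s/, /d/, /ŋ/ stranded (no codas are permitted; onsets are limited to one consonant).
Each unlicensed consonant becomes the onset of a new syllable: /z/ → /za/, /s/ → /sa/, /d/ → /da/, /ŋ/ → /ŋa/.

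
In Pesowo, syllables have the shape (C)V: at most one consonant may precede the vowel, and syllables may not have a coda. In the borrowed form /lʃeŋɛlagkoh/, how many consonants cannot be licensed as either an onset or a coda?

The consonants /l/, /g/, /h/ cannot be parsed into a legal (C)V syllable (no codas are permitted; onsets are limited to one consonant).

3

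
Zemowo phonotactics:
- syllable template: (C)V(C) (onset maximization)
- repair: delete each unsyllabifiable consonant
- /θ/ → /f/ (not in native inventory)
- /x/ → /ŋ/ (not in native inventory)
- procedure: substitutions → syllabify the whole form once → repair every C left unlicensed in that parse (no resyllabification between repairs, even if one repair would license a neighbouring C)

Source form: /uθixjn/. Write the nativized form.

ufiŋ

Substitution: /θ/ → /f/, /x/ → /ŋ/, giving /ufiŋjn/.
Under (C)V(C), the unsyllabifiable consonants are /j/, /n/ (at most one coda consonant is licensed; onsets are limited to one consonant).
Deleting the stranded consonants removes /j/, /n/.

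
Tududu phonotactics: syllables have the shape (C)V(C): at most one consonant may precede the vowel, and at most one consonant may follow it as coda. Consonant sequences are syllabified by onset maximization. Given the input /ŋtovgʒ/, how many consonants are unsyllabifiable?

3

Syllabifying with onset maximization leaves /ŋ/, /g/, /ʒ/ stranded (at most one coda consonant is licensed; onsets are limited to one consonant).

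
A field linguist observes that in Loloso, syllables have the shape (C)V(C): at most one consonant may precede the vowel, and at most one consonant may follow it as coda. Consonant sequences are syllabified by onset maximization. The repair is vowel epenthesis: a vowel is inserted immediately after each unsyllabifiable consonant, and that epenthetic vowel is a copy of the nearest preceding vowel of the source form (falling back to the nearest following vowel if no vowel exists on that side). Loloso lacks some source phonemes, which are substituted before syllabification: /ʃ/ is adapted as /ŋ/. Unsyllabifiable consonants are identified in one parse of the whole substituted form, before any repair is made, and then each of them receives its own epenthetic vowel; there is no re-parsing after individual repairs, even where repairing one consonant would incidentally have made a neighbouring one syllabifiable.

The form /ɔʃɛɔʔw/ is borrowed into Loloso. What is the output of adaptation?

Substitution: /ʃ/ → /ŋ/, giving /ɔŋɛɔʔw/.
Under (C)V(C), the unsyllabifiable consonants are /w/ (at most one coda consonant is licensed; onsets are limited to one consonant).
Inserting the epenthetic vowel yields /w/ → /wɔ/.

ɔŋɛɔʔwɔ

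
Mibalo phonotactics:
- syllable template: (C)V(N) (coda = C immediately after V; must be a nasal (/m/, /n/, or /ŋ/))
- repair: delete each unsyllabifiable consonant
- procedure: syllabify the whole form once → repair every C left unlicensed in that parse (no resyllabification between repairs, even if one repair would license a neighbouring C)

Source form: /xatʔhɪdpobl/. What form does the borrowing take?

Syllabifying with onset maximization leaves /t/, /ʔ/, /d/, /b/, /l/ stranded (only a nasal (/m/, /n/, or /ŋ/) is licensed in coda position; onsets are limited to one consonant).
Deleting the stranded consonants removes /t/, /ʔ/, /d/, /b/, /l/.

xahɪpo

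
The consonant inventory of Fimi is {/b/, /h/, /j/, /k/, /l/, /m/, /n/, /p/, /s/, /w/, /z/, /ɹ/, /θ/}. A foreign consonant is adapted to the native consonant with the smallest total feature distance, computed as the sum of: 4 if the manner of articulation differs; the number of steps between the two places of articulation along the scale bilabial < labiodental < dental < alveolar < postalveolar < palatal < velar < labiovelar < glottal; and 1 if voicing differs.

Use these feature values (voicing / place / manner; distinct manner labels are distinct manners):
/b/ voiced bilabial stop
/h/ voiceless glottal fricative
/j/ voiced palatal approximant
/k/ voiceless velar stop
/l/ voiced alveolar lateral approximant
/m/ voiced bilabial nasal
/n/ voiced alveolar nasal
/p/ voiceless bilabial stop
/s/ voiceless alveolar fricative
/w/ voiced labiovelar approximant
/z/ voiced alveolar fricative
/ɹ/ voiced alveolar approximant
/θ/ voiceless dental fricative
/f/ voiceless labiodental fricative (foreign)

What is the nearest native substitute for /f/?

/θ/ is closest: same manner (fricative), place distance 1 (labiodental→dental), same voicing; total 1. Next closest is /s/ at distance 2.

θ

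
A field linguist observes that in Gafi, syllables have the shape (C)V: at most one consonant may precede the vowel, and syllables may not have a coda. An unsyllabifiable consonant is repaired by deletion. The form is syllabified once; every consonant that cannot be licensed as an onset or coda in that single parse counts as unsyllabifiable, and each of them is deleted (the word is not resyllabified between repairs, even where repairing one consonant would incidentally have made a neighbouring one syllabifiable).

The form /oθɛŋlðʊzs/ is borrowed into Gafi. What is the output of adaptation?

oθɛðʊ

Under (C)V, the unsyllabifiable consonants are /ŋ/, /l/, /z/, /s/ (no codas are permitted; onsets are limited to one consonant).
Deletion applies to /ŋ/, /l/, /z/, /s/.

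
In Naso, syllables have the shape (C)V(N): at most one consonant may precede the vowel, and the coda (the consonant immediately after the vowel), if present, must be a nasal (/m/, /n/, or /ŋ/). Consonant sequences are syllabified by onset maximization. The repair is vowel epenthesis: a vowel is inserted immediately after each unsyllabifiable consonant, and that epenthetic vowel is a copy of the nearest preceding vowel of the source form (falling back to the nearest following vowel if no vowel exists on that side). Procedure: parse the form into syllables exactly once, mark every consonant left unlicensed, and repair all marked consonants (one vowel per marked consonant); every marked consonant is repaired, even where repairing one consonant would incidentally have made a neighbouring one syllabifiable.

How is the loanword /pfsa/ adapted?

pafasa

Under (C)V(N), the unsyllabifiable consonants are /p/, /f/ (only a nasal (/m/, /n/, or /ŋ/) is licensed in coda position; onsets are limited to one consonant).
Each unlicensed consonant becomes the onset of a new syllable: /p/ → /pa/, /f/ → /fa/.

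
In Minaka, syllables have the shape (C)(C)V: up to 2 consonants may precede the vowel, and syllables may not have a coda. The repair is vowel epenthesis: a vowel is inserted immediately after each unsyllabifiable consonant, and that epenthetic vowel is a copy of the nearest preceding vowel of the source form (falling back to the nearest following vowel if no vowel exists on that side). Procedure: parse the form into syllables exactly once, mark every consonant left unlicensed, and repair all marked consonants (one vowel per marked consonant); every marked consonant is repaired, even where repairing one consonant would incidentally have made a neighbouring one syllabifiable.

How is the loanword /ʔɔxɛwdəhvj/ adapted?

ʔɔxɛwdəhəvəjə

Under (C)(C)V, the unsyllabifiable consonants are /h/, /v/, /j/ (no codas are permitted; onsets may contain at most 2 consonants).
Each unlicensed consonant becomes the onset of a new syllable: /h/ → /hə/, /v/ → /və/, /j/ → /jə/.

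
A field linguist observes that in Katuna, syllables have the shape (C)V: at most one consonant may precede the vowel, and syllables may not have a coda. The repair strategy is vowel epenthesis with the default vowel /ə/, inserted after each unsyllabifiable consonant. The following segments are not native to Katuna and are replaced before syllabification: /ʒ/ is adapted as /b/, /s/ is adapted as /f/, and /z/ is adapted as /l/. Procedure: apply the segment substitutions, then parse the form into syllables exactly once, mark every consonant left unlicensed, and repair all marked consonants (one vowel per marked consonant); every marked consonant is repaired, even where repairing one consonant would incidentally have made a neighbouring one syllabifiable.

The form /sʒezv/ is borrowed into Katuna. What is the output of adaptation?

fəbeləvə

Substitution: /s/ → /f/, /ʒ/ → /b/, /z/ → /l/, giving /fbelv/.
The consonants /f/, /l/, /v/ cannot be parsed into a legal (C)V syllable (no codas are permitted; onsets are limited to one consonant).
Inserting the epenthetic vowel yields /f/ → /fə/, /l/ → /lə/, /v/ → /və/.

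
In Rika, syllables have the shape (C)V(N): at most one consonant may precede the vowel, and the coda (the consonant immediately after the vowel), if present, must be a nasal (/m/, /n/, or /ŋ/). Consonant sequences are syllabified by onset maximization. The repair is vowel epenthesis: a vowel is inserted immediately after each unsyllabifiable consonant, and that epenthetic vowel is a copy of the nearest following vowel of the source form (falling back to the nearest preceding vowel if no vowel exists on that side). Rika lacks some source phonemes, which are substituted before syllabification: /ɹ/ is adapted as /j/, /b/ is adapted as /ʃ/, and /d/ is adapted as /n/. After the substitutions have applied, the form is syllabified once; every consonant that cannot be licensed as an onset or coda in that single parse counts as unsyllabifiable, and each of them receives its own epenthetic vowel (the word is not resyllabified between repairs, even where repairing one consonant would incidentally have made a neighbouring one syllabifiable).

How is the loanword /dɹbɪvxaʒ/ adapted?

Substitution: /d/ → /n/, /ɹ/ → /j/, /b/ → /ʃ/, giving /njʃɪvxaʒ/.
Under (C)V(N), the unsyllabifiable consonants are /n/, /j/, /v/, /ʒ/ (only a nasal (/m/, /n/, or /ŋ/) is licensed in coda position; onsets are limited to one consonant).
Inserting the epenthetic vowel yields /n/ → /nɪ/, /j/ → /jɪ/, /v/ → /va/, /ʒ/ → /ʒa/.

nɪjɪʃɪvaxaʒa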